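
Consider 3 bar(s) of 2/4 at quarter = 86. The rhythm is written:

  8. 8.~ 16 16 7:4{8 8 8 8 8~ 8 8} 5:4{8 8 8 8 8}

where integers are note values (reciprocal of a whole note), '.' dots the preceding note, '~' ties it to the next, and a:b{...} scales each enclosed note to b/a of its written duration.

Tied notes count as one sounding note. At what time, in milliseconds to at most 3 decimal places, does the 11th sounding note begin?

note 11 onset = 22/5b = 3069.767ms

1. 0.0ms @ 0 + 523.256ms (3/4)
2. 523.256ms @ 3/4 + 697.674ms (1)
3. 1220.93ms @ 7/4 + 174.419ms (1/4)
4. 1395.349ms @ 2 + 199.336ms (2/7)
5. 1594.684ms @ 16/7 + 199.336ms (2/7)
6. 1794.02ms @ 18/7 + 199.336ms (2/7)
7. 1993.355ms @ 20/7 + 199.336ms (2/7)
8. 2192.691ms @ 22/7 + 398.671ms (4/7)
9. 2591.362ms @ 26/7 + 199.336ms (2/7)
10. 2790.698ms @ 4 + 279.07ms (2/5)
11. 3069.767ms @ 22/5 + 279.07ms (2/5)
12. 3348.837ms @ 24/5 + 279.07ms (2/5)
13. 3627.907ms @ 26/5 + 279.07ms (2/5)
14. 3906.977ms @ 28/5 + 279.07ms (2/5)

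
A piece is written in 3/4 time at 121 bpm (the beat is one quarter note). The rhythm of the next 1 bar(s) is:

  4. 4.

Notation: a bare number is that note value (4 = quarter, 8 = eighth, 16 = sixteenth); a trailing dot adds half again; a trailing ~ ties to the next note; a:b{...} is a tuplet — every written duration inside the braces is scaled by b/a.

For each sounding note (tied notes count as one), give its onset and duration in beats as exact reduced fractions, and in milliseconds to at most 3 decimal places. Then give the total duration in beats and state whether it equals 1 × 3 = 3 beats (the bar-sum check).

1) 0.0ms=0b +743.802ms=3/2b
2) 743.802ms=3/2b +743.802ms=3/2b
Σ=3b of 3 (121bpm 3/4) — PASS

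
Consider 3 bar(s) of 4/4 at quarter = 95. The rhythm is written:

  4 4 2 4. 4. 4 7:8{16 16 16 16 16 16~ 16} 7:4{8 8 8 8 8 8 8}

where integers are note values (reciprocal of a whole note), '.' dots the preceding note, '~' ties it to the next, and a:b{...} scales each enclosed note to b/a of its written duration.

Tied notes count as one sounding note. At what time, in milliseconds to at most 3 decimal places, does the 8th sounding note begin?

note 8 onset = 58/7b = 5233.083ms

1. 0.0ms @ 0 + 631.579ms (1)
2. 631.579ms @ 1 + 631.579ms (1)
3. 1263.158ms @ 2 + 1263.158ms (2)
4. 2526.316ms @ 4 + 947.368ms (3/2)
5. 3473.684ms @ 11/2 + 947.368ms (3/2)
6. 4421.053ms @ 7 + 631.579ms (1)
7. 5052.632ms @ 8 + 180.451ms (2/7)
8. 5233.083ms @ 58/7 + 180.451ms (2/7)
9. 5413.534ms @ 60/7 + 180.451ms (2/7)
10. 5593.985ms @ 62/7 + 180.451ms (2/7)
11. 5774.436ms @ 64/7 + 180.451ms (2/7)
12. 5954.887ms @ 66/7 + 360.902ms (4/7)
13. 6315.789ms @ 10 + 180.451ms (2/7)
14. 6496.241ms @ 72/7 + 180.451ms (2/7)
15. 6676.692ms @ 74/7 + 180.451ms (2/7)
16. 6857.143ms @ 76/7 + 180.451ms (2/7)
17. 7037.594ms @ 78/7 + 180.451ms (2/7)
18. 7218.045ms @ 80/7 + 180.451ms (2/7)
19. 7398.496ms @ 82/7 + 180.451ms (2/7)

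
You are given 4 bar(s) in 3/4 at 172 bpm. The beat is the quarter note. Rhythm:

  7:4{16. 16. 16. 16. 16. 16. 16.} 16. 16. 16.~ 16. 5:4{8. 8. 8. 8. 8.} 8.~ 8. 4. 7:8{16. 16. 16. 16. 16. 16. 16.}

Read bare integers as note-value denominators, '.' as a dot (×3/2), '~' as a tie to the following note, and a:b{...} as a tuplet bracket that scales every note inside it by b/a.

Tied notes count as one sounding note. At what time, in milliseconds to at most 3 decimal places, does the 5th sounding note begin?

note 5 onset = 6/7b = 299.003ms

1. 0.0ms @ 0 + 74.751ms (3/14)
2. 74.751ms @ 3/14 + 74.751ms (3/14)
3. 149.502ms @ 3/7 + 74.751ms (3/14)
4. 224.252ms @ 9/14 + 74.751ms (3/14)
5. 299.003ms @ 6/7 + 74.751ms (3/14)
6. 373.754ms @ 15/14 + 74.751ms (3/14)
7. 448.505ms @ 9/7 + 74.751ms (3/14)
8. 523.256ms @ 3/2 + 130.814ms (3/8)
9. 654.07ms @ 15/8 + 130.814ms (3/8)
10. 784.884ms @ 9/4 + 261.628ms (3/4)
11. 1046.512ms @ 3 + 209.302ms (3/5)
12. 1255.814ms @ 18/5 + 209.302ms (3/5)
13. 1465.116ms @ 21/5 + 209.302ms (3/5)
14. 1674.419ms @ 24/5 + 209.302ms (3/5)
15. 1883.721ms @ 27/5 + 209.302ms (3/5)
16. 2093.023ms @ 6 + 523.256ms (3/2)
17. 2616.279ms @ 15/2 + 523.256ms (3/2)
18. 3139.535ms @ 9 + 149.502ms (3/7)
19. 3289.037ms @ 66/7 + 149.502ms (3/7)
20. 3438.538ms @ 69/7 + 149.502ms (3/7)
21. 3588.04ms @ 72/7 + 149.502ms (3/7)
22. 3737.542ms @ 75/7 + 149.502ms (3/7)
23. 3887.043ms @ 78/7 + 149.502ms (3/7)
24. 4036.545ms @ 81/7 + 149.502ms (3/7)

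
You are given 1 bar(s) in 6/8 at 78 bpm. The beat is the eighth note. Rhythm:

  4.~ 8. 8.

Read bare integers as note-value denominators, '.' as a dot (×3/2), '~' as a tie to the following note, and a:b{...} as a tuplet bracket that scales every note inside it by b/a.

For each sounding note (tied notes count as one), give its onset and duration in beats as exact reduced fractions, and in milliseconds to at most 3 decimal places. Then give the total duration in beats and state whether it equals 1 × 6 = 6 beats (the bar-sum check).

1) 0.0ms=0b +3461.538ms=9/2b
2) 3461.538ms=9/2b +1153.846ms=3/2b
Σ=6b of 6 (78bpm 6/8) — PASS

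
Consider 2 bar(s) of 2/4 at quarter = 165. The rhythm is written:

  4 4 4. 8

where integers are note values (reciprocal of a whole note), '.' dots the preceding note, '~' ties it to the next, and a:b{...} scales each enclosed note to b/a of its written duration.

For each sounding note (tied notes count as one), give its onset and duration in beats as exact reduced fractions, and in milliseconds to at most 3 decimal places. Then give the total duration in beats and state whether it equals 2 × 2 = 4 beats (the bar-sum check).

1) 0.0ms=0b +363.636ms=1b
2) 363.636ms=1b +363.636ms=1b
3) 727.273ms=2b +545.455ms=3/2b
4) 1272.727ms=7/2b +181.818ms=1/2b
Σ=4b of 4 (165bpm 2/4) — PASS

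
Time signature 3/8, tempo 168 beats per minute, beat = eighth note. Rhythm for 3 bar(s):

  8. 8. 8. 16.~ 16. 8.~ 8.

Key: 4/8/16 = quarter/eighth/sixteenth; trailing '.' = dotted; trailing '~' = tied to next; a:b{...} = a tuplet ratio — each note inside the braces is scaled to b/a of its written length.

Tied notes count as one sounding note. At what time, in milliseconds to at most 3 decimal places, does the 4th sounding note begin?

1. 0.0ms @ 0 + 535.714ms (3/2)
2. 535.714ms @ 3/2 + 535.714ms (3/2)
3. 1071.429ms @ 3 + 535.714ms (3/2)
4. 1607.143ms @ 9/2 + 535.714ms (3/2)
5. 2142.857ms @ 6 + 1071.429ms (3)

note 4 onset = 9/2b = 1607.143ms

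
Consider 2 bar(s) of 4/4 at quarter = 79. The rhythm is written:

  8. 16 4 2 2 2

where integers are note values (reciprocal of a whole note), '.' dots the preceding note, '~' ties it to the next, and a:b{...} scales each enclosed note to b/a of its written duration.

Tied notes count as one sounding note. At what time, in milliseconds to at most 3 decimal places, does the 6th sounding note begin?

1. 0.0ms @ 0 + 569.62ms (3/4)
2. 569.62ms @ 3/4 + 189.873ms (1/4)
3. 759.494ms @ 1 + 759.494ms (1)
4. 1518.987ms @ 2 + 1518.987ms (2)
5. 3037.975ms @ 4 + 1518.987ms (2)
6. 4556.962ms @ 6 + 1518.987ms (2)

note 6 onset = 6b = 4556.962ms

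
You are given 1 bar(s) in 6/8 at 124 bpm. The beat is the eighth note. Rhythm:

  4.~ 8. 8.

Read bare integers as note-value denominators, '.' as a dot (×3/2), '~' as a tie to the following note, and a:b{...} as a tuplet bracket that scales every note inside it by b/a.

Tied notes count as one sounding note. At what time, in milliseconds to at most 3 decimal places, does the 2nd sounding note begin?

note 2 onset = 9/2b = 2177.419ms

1. 0.0ms @ 0 + 2177.419ms (9/2)
2. 2177.419ms @ 9/2 + 725.806ms (3/2)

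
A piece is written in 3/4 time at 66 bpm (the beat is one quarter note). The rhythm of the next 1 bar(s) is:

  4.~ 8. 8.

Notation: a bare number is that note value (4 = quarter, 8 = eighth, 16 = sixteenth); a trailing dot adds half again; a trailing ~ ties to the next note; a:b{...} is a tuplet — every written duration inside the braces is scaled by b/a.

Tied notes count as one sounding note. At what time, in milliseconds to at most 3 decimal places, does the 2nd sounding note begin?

note 2 onset = 9/4b = 2045.455ms

1. 0.0ms @ 0 + 2045.455ms (9/4)
2. 2045.455ms @ 9/4 + 681.818ms (3/4)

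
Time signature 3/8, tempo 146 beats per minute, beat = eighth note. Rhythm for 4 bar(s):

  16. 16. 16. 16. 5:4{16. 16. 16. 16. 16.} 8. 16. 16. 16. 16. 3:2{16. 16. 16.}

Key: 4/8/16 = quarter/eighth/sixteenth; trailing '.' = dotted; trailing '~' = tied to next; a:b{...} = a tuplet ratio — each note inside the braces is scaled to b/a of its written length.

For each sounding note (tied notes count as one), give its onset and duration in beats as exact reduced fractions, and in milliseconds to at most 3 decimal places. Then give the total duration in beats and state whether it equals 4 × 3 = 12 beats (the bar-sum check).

1) 0.0ms=0b +308.219ms=3/4b
2) 308.219ms=3/4b +308.219ms=3/4b
3) 616.438ms=3/2b +308.219ms=3/4b
4) 924.658ms=9/4b +308.219ms=3/4b
5) 1232.877ms=3b +246.575ms=3/5b
6) 1479.452ms=18/5b +246.575ms=3/5b
7) 1726.027ms=21/5b +246.575ms=3/5b
8) 1972.603ms=24/5b +246.575ms=3/5b
9) 2219.178ms=27/5b +246.575ms=3/5b
10) 2465.753ms=6b +616.438ms=3/2b
11) 3082.192ms=15/2b +308.219ms=3/4b
12) 3390.411ms=33/4b +308.219ms=3/4b
13) 3698.63ms=9b +308.219ms=3/4b
14) 4006.849ms=39/4b +308.219ms=3/4b
15) 4315.068ms=21/2b +205.479ms=1/2b
16) 4520.548ms=11b +205.479ms=1/2b
17) 4726.027ms=23/2b +205.479ms=1/2b
Σ=12b of 12 (146bpm 3/8) — PASS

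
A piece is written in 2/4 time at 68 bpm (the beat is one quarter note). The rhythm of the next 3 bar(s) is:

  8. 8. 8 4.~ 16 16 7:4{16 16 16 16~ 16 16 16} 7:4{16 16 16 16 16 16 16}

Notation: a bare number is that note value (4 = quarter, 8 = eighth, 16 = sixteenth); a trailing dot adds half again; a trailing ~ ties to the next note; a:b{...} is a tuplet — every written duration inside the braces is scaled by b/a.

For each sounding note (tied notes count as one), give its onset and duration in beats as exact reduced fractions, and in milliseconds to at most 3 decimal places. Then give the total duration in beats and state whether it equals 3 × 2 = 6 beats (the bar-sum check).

1) 0.0ms=0b +661.765ms=3/4b
2) 661.765ms=3/4b +661.765ms=3/4b
3) 1323.529ms=3/2b +441.176ms=1/2b
4) 1764.706ms=2b +1544.118ms=7/4b
5) 3308.824ms=15/4b +220.588ms=1/4b
6) 3529.412ms=4b +126.05ms=1/7b
7) 3655.462ms=29/7b +126.05ms=1/7b
8) 3781.513ms=30/7b +126.05ms=1/7b
9) 3907.563ms=31/7b +252.101ms=2/7b
10) 4159.664ms=33/7b +126.05ms=1/7b
11) 4285.714ms=34/7b +126.05ms=1/7b
12) 4411.765ms=5b +126.05ms=1/7b
13) 4537.815ms=36/7b +126.05ms=1/7b
14) 4663.866ms=37/7b +126.05ms=1/7b
15) 4789.916ms=38/7b +126.05ms=1/7b
16) 4915.966ms=39/7b +126.05ms=1/7b
17) 5042.017ms=40/7b +126.05ms=1/7b
18) 5168.067ms=41/7b +126.05ms=1/7b
Σ=6b of 6 (68bpm 2/4) — PASS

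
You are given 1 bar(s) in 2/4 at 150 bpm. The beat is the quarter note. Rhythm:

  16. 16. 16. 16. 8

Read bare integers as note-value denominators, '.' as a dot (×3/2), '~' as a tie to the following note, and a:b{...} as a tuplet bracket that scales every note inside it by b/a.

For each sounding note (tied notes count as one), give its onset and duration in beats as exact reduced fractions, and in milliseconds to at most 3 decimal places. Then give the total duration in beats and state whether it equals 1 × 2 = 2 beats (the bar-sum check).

1) 0.0ms=0b +150.0ms=3/8b
2) 150.0ms=3/8b +150.0ms=3/8b
3) 300.0ms=3/4b +150.0ms=3/8b
4) 450.0ms=9/8b +150.0ms=3/8b
5) 600.0ms=3/2b +200.0ms=1/2b
Σ=2b of 2 (150bpm 2/4) — PASS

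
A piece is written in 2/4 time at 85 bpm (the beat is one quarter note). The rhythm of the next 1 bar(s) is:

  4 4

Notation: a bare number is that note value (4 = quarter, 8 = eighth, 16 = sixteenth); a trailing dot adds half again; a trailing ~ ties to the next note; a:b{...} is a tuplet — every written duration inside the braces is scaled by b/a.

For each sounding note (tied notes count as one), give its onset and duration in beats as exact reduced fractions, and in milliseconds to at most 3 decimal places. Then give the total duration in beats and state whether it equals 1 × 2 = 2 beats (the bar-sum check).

1) 0.0ms=0b +705.882ms=1b
2) 705.882ms=1b +705.882ms=1b
Σ=2b of 2 (85bpm 2/4) — PASS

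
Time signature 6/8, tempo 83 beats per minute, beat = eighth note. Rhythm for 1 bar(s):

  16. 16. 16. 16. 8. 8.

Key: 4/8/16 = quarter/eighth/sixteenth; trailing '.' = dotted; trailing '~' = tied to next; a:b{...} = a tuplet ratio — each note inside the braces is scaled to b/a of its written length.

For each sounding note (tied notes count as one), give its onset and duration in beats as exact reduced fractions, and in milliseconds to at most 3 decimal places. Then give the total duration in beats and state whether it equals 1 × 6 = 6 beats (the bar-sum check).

1) 0.0ms=0b +542.169ms=3/4b
2) 542.169ms=3/4b +542.169ms=3/4b
3) 1084.337ms=3/2b +542.169ms=3/4b
4) 1626.506ms=9/4b +542.169ms=3/4b
5) 2168.675ms=3b +1084.337ms=3/2b
6) 3253.012ms=9/2b +1084.337ms=3/2b
Σ=6b of 6 (83bpm 6/8) — PASS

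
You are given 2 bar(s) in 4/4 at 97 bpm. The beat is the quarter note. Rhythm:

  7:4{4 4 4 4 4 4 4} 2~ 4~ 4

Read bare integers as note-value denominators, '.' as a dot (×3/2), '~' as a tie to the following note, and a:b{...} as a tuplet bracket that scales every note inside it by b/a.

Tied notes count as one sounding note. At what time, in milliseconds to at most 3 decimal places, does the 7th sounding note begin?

1. 0.0ms @ 0 + 353.461ms (4/7)
2. 353.461ms @ 4/7 + 353.461ms (4/7)
3. 706.922ms @ 8/7 + 353.461ms (4/7)
4. 1060.383ms @ 12/7 + 353.461ms (4/7)
5. 1413.844ms @ 16/7 + 353.461ms (4/7)
6. 1767.305ms @ 20/7 + 353.461ms (4/7)
7. 2120.766ms @ 24/7 + 353.461ms (4/7)
8. 2474.227ms @ 4 + 2474.227ms (4)

note 7 onset = 24/7b = 2120.766ms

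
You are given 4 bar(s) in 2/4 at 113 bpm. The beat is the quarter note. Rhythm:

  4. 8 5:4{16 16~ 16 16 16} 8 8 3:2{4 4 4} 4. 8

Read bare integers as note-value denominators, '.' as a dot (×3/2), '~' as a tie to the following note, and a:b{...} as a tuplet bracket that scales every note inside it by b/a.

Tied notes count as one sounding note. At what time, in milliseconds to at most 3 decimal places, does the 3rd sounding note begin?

1. 0.0ms @ 0 + 796.46ms (3/2)
2. 796.46ms @ 3/2 + 265.487ms (1/2)
3. 1061.947ms @ 2 + 106.195ms (1/5)
4. 1168.142ms @ 11/5 + 212.389ms (2/5)
5. 1380.531ms @ 13/5 + 106.195ms (1/5)
6. 1486.726ms @ 14/5 + 106.195ms (1/5)
7. 1592.92ms @ 3 + 265.487ms (1/2)
8. 1858.407ms @ 7/2 + 265.487ms (1/2)
9. 2123.894ms @ 4 + 353.982ms (2/3)
10. 2477.876ms @ 14/3 + 353.982ms (2/3)
11. 2831.858ms @ 16/3 + 353.982ms (2/3)
12. 3185.841ms @ 6 + 796.46ms (3/2)
13. 3982.301ms @ 15/2 + 265.487ms (1/2)

note 3 onset = 2b = 1061.947ms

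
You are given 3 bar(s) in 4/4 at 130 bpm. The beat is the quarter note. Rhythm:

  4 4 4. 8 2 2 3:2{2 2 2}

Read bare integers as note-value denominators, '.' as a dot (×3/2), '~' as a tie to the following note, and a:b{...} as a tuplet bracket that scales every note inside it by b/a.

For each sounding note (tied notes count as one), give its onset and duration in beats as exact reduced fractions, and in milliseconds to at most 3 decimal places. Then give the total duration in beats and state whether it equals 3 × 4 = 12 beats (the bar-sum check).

1) 0.0ms=0b +461.538ms=1b
2) 461.538ms=1b +461.538ms=1b
3) 923.077ms=2b +692.308ms=3/2b
4) 1615.385ms=7/2b +230.769ms=1/2b
5) 1846.154ms=4b +923.077ms=2b
6) 2769.231ms=6b +923.077ms=2b
7) 3692.308ms=8b +615.385ms=4/3b
8) 4307.692ms=28/3b +615.385ms=4/3b
9) 4923.077ms=32/3b +615.385ms=4/3b
Σ=12b of 12 (130bpm 4/4) — PASS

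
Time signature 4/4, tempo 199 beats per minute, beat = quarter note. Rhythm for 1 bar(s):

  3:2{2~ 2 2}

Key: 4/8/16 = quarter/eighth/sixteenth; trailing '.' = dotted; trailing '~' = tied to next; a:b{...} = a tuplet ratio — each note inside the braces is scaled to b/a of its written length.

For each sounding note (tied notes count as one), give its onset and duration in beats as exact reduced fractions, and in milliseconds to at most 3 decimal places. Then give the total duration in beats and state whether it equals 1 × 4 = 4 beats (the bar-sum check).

1) 0.0ms=0b +804.02ms=8/3b
2) 804.02ms=8/3b +402.01ms=4/3b
Σ=4b of 4 (199bpm 4/4) — PASS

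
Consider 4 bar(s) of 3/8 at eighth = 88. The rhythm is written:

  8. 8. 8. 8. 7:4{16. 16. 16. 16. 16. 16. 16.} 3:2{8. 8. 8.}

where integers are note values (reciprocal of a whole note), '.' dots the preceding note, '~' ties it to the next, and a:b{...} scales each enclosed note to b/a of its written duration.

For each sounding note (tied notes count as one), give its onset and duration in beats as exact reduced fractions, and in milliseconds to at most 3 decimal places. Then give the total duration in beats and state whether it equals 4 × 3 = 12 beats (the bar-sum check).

1) 0.0ms=0b +1022.727ms=3/2b
2) 1022.727ms=3/2b +1022.727ms=3/2b
3) 2045.455ms=3b +1022.727ms=3/2b
4) 3068.182ms=9/2b +1022.727ms=3/2b
5) 4090.909ms=6b +292.208ms=3/7b
6) 4383.117ms=45/7b +292.208ms=3/7b
7) 4675.325ms=48/7b +292.208ms=3/7b
8) 4967.532ms=51/7b +292.208ms=3/7b
9) 5259.74ms=54/7b +292.208ms=3/7b
10) 5551.948ms=57/7b +292.208ms=3/7b
11) 5844.156ms=60/7b +292.208ms=3/7b
12) 6136.364ms=9b +681.818ms=1b
13) 6818.182ms=10b +681.818ms=1b
14) 7500.0ms=11b +681.818ms=1b
Σ=12b of 12 (88bpm 3/8) — PASS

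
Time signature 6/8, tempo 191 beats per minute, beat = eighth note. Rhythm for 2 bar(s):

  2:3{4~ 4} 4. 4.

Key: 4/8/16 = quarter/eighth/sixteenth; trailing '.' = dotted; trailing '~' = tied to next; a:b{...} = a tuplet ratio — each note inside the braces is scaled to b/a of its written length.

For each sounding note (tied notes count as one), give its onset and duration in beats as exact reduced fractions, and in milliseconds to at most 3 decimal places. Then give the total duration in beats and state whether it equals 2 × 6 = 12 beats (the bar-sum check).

1) 0.0ms=0b +1884.817ms=6b
2) 1884.817ms=6b +942.408ms=3b
3) 2827.225ms=9b +942.408ms=3b
Σ=12b of 12 (191bpm 6/8) — PASS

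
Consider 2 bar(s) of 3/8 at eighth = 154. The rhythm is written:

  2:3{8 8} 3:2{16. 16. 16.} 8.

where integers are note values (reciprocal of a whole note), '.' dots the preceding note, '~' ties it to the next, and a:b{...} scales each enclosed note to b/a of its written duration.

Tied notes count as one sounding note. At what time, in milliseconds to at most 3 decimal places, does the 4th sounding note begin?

note 4 onset = 7/2b = 1363.636ms

1. 0.0ms @ 0 + 584.416ms (3/2)
2. 584.416ms @ 3/2 + 584.416ms (3/2)
3. 1168.831ms @ 3 + 194.805ms (1/2)
4. 1363.636ms @ 7/2 + 194.805ms (1/2)
5. 1558.442ms @ 4 + 194.805ms (1/2)
6. 1753.247ms @ 9/2 + 584.416ms (3/2)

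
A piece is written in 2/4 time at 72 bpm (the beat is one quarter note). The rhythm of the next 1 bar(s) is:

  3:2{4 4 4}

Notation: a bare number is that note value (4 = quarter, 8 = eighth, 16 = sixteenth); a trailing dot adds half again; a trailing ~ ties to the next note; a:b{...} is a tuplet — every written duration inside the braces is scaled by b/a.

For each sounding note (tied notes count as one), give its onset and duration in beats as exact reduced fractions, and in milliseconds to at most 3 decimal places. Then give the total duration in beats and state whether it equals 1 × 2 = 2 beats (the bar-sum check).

1) 0.0ms=0b +555.556ms=2/3b
2) 555.556ms=2/3b +555.556ms=2/3b
3) 1111.111ms=4/3b +555.556ms=2/3b
Σ=2b of 2 (72bpm 2/4) — PASS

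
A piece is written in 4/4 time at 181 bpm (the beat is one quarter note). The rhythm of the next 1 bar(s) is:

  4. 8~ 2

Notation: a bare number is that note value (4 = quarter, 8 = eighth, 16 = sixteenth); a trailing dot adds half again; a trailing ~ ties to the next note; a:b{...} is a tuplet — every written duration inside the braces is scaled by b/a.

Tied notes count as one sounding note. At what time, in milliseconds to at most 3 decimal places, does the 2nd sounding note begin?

1. 0.0ms @ 0 + 497.238ms (3/2)
2. 497.238ms @ 3/2 + 828.729ms (5/2)

note 2 onset = 3/2b = 497.238ms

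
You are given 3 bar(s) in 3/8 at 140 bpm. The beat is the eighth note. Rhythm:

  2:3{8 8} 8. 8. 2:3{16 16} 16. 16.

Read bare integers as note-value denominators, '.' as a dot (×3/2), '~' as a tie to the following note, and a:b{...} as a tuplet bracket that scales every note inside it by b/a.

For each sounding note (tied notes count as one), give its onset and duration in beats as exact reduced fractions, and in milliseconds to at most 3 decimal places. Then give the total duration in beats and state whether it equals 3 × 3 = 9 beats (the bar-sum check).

1) 0.0ms=0b +642.857ms=3/2b
2) 642.857ms=3/2b +642.857ms=3/2b
3) 1285.714ms=3b +642.857ms=3/2b
4) 1928.571ms=9/2b +642.857ms=3/2b
5) 2571.429ms=6b +321.429ms=3/4b
6) 2892.857ms=27/4b +321.429ms=3/4b
7) 3214.286ms=15/2b +321.429ms=3/4b
8) 3535.714ms=33/4b +321.429ms=3/4b
Σ=9b of 9 (140bpm 3/8) — PASS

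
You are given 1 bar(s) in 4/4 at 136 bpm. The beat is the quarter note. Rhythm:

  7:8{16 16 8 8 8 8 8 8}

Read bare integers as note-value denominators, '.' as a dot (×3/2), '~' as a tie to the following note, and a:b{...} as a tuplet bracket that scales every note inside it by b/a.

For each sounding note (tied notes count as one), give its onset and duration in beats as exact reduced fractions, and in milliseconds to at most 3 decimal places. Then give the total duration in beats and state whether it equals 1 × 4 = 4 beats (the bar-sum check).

1) 0.0ms=0b +126.05ms=2/7b
2) 126.05ms=2/7b +126.05ms=2/7b
3) 252.101ms=4/7b +252.101ms=4/7b
4) 504.202ms=8/7b +252.101ms=4/7b
5) 756.303ms=12/7b +252.101ms=4/7b
6) 1008.403ms=16/7b +252.101ms=4/7b
7) 1260.504ms=20/7b +252.101ms=4/7b
8) 1512.605ms=24/7b +252.101ms=4/7b
Σ=4b of 4 (136bpm 4/4) — PASS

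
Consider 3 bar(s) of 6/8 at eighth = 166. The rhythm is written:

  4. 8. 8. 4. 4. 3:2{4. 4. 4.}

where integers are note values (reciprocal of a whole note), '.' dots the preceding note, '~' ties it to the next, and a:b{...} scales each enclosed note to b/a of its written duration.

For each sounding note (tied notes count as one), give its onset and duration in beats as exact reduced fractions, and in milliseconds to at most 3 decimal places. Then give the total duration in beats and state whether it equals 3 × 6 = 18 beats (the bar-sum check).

1) 0.0ms=0b +1084.337ms=3b
2) 1084.337ms=3b +542.169ms=3/2b
3) 1626.506ms=9/2b +542.169ms=3/2b
4) 2168.675ms=6b +1084.337ms=3b
5) 3253.012ms=9b +1084.337ms=3b
6) 4337.349ms=12b +722.892ms=2b
7) 5060.241ms=14b +722.892ms=2b
8) 5783.133ms=16b +722.892ms=2b
Σ=18b of 18 (166bpm 6/8) — PASS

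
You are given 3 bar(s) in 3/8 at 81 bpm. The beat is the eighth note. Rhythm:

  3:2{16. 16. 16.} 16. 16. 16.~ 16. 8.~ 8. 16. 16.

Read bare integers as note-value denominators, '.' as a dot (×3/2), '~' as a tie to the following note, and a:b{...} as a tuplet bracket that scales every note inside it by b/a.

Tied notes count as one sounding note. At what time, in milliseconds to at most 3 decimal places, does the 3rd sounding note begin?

1. 0.0ms @ 0 + 370.37ms (1/2)
2. 370.37ms @ 1/2 + 370.37ms (1/2)
3. 740.741ms @ 1 + 370.37ms (1/2)
4. 1111.111ms @ 3/2 + 555.556ms (3/4)
5. 1666.667ms @ 9/4 + 555.556ms (3/4)
6. 2222.222ms @ 3 + 1111.111ms (3/2)
7. 3333.333ms @ 9/2 + 2222.222ms (3)
8. 5555.556ms @ 15/2 + 555.556ms (3/4)
9. 6111.111ms @ 33/4 + 555.556ms (3/4)

note 3 onset = 1b = 740.741ms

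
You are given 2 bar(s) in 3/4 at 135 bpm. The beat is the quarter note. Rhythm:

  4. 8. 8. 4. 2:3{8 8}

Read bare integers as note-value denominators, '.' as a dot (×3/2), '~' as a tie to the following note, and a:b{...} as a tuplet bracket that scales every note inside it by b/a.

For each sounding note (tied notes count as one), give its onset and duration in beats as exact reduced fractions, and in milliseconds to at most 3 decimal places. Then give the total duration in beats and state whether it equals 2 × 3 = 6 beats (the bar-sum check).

1) 0.0ms=0b +666.667ms=3/2b
2) 666.667ms=3/2b +333.333ms=3/4b
3) 1000.0ms=9/4b +333.333ms=3/4b
4) 1333.333ms=3b +666.667ms=3/2b
5) 2000.0ms=9/2b +333.333ms=3/4b
6) 2333.333ms=21/4b +333.333ms=3/4b
Σ=6b of 6 (135bpm 3/4) — PASS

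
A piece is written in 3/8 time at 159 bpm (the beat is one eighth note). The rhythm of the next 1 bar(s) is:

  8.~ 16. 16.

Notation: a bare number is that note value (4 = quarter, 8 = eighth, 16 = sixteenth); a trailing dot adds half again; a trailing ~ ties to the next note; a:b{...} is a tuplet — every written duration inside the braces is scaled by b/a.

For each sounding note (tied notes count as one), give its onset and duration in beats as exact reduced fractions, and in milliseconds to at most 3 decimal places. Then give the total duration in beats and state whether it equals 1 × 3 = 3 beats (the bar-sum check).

1) 0.0ms=0b +849.057ms=9/4b
2) 849.057ms=9/4b +283.019ms=3/4b
Σ=3b of 3 (159bpm 3/8) — PASS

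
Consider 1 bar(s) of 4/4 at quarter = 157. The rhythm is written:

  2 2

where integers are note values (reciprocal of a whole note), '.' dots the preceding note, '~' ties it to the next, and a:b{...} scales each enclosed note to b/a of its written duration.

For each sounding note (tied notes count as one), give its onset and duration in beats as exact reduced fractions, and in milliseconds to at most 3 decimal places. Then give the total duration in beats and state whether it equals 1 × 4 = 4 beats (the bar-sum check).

1) 0.0ms=0b +764.331ms=2b
2) 764.331ms=2b +764.331ms=2b
Σ=4b of 4 (157bpm 4/4) — PASS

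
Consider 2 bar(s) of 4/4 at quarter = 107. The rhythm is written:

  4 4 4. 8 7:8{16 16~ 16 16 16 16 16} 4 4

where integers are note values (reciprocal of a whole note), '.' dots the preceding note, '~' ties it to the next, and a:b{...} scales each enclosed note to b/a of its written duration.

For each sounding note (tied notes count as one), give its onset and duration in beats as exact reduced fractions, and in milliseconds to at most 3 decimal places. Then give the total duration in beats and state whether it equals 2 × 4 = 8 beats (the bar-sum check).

1) 0.0ms=0b +560.748ms=1b
2) 560.748ms=1b +560.748ms=1b
3) 1121.495ms=2b +841.121ms=3/2b
4) 1962.617ms=7/2b +280.374ms=1/2b
5) 2242.991ms=4b +160.214ms=2/7b
6) 2403.204ms=30/7b +320.427ms=4/7b
7) 2723.632ms=34/7b +160.214ms=2/7b
8) 2883.845ms=36/7b +160.214ms=2/7b
9) 3044.059ms=38/7b +160.214ms=2/7b
10) 3204.272ms=40/7b +160.214ms=2/7b
11) 3364.486ms=6b +560.748ms=1b
12) 3925.234ms=7b +560.748ms=1b
Σ=8b of 8 (107bpm 4/4) — PASS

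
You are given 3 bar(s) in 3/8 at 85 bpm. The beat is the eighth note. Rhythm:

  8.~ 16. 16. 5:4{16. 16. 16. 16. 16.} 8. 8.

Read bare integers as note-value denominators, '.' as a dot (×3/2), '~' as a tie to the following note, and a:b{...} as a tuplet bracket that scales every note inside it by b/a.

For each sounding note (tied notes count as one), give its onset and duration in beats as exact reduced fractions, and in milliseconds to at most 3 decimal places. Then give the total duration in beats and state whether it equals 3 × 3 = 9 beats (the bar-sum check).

1) 0.0ms=0b +1588.235ms=9/4b
2) 1588.235ms=9/4b +529.412ms=3/4b
3) 2117.647ms=3b +423.529ms=3/5b
4) 2541.176ms=18/5b +423.529ms=3/5b
5) 2964.706ms=21/5b +423.529ms=3/5b
6) 3388.235ms=24/5b +423.529ms=3/5b
7) 3811.765ms=27/5b +423.529ms=3/5b
8) 4235.294ms=6b +1058.824ms=3/2b
9) 5294.118ms=15/2b +1058.824ms=3/2b
Σ=9b of 9 (85bpm 3/8) — PASS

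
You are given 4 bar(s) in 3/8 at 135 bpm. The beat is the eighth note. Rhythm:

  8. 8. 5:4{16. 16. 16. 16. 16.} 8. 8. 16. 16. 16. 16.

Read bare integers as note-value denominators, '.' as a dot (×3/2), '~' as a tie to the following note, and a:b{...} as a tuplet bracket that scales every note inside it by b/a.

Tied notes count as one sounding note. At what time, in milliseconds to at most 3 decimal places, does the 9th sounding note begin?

1. 0.0ms @ 0 + 666.667ms (3/2)
2. 666.667ms @ 3/2 + 666.667ms (3/2)
3. 1333.333ms @ 3 + 266.667ms (3/5)
4. 1600.0ms @ 18/5 + 266.667ms (3/5)
5. 1866.667ms @ 21/5 + 266.667ms (3/5)
6. 2133.333ms @ 24/5 + 266.667ms (3/5)
7. 2400.0ms @ 27/5 + 266.667ms (3/5)
8. 2666.667ms @ 6 + 666.667ms (3/2)
9. 3333.333ms @ 15/2 + 666.667ms (3/2)
10. 4000.0ms @ 9 + 333.333ms (3/4)
11. 4333.333ms @ 39/4 + 333.333ms (3/4)
12. 4666.667ms @ 21/2 + 333.333ms (3/4)
13. 5000.0ms @ 45/4 + 333.333ms (3/4)

note 9 onset = 15/2b = 3333.333ms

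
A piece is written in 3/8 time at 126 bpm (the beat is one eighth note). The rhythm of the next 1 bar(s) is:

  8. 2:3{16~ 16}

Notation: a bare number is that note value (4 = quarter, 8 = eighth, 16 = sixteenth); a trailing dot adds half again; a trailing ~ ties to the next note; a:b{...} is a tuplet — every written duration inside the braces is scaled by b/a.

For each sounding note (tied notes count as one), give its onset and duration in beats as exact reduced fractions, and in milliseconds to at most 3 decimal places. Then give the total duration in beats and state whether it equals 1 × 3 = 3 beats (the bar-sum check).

1) 0.0ms=0b +714.286ms=3/2b
2) 714.286ms=3/2b +714.286ms=3/2b
Σ=3b of 3 (126bpm 3/8) — PASS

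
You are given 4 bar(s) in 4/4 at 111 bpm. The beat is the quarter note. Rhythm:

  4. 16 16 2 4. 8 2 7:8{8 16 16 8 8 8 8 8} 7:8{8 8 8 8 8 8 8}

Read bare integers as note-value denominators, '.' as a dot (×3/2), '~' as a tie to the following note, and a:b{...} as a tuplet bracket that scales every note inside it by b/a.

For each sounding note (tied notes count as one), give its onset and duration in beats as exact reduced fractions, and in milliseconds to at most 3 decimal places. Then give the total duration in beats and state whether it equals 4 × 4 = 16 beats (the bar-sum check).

1) 0.0ms=0b +810.811ms=3/2b
2) 810.811ms=3/2b +135.135ms=1/4b
3) 945.946ms=7/4b +135.135ms=1/4b
4) 1081.081ms=2b +1081.081ms=2b
5) 2162.162ms=4b +810.811ms=3/2b
6) 2972.973ms=11/2b +270.27ms=1/2b
7) 3243.243ms=6b +1081.081ms=2b
8) 4324.324ms=8b +308.88ms=4/7b
9) 4633.205ms=60/7b +154.44ms=2/7b
10) 4787.645ms=62/7b +154.44ms=2/7b
11) 4942.085ms=64/7b +308.88ms=4/7b
12) 5250.965ms=68/7b +308.88ms=4/7b
13) 5559.846ms=72/7b +308.88ms=4/7b
14) 5868.726ms=76/7b +308.88ms=4/7b
15) 6177.606ms=80/7b +308.88ms=4/7b
16) 6486.486ms=12b +308.88ms=4/7b
17) 6795.367ms=88/7b +308.88ms=4/7b
18) 7104.247ms=92/7b +308.88ms=4/7b
19) 7413.127ms=96/7b +308.88ms=4/7b
20) 7722.008ms=100/7b +308.88ms=4/7b
21) 8030.888ms=104/7b +308.88ms=4/7b
22) 8339.768ms=108/7b +308.88ms=4/7b
Σ=16b of 16 (111bpm 4/4) — PASS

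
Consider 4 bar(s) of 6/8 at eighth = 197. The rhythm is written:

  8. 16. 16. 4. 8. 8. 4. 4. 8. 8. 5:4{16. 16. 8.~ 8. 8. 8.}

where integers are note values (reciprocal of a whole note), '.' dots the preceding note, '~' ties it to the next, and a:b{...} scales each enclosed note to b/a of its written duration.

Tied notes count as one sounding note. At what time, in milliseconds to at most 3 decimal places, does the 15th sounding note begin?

1. 0.0ms @ 0 + 456.853ms (3/2)
2. 456.853ms @ 3/2 + 228.426ms (3/4)
3. 685.279ms @ 9/4 + 228.426ms (3/4)
4. 913.706ms @ 3 + 913.706ms (3)
5. 1827.411ms @ 6 + 456.853ms (3/2)
6. 2284.264ms @ 15/2 + 456.853ms (3/2)
7. 2741.117ms @ 9 + 913.706ms (3)
8. 3654.822ms @ 12 + 913.706ms (3)
9. 4568.528ms @ 15 + 456.853ms (3/2)
10. 5025.381ms @ 33/2 + 456.853ms (3/2)
11. 5482.234ms @ 18 + 182.741ms (3/5)
12. 5664.975ms @ 93/5 + 182.741ms (3/5)
13. 5847.716ms @ 96/5 + 730.964ms (12/5)
14. 6578.68ms @ 108/5 + 365.482ms (6/5)
15. 6944.162ms @ 114/5 + 365.482ms (6/5)

note 15 onset = 114/5b = 6944.162ms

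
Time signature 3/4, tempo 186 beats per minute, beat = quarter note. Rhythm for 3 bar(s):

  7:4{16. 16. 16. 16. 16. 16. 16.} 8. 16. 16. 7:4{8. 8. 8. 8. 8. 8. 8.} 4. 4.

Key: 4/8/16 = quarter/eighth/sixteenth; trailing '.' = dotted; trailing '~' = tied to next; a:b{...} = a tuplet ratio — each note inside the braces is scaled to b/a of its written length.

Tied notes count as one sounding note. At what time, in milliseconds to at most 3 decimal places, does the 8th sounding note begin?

1. 0.0ms @ 0 + 69.124ms (3/14)
2. 69.124ms @ 3/14 + 69.124ms (3/14)
3. 138.249ms @ 3/7 + 69.124ms (3/14)
4. 207.373ms @ 9/14 + 69.124ms (3/14)
5. 276.498ms @ 6/7 + 69.124ms (3/14)
6. 345.622ms @ 15/14 + 69.124ms (3/14)
7. 414.747ms @ 9/7 + 69.124ms (3/14)
8. 483.871ms @ 3/2 + 241.935ms (3/4)
9. 725.806ms @ 9/4 + 120.968ms (3/8)
10. 846.774ms @ 21/8 + 120.968ms (3/8)
11. 967.742ms @ 3 + 138.249ms (3/7)
12. 1105.991ms @ 24/7 + 138.249ms (3/7)
13. 1244.24ms @ 27/7 + 138.249ms (3/7)
14. 1382.488ms @ 30/7 + 138.249ms (3/7)
15. 1520.737ms @ 33/7 + 138.249ms (3/7)
16. 1658.986ms @ 36/7 + 138.249ms (3/7)
17. 1797.235ms @ 39/7 + 138.249ms (3/7)
18. 1935.484ms @ 6 + 483.871ms (3/2)
19. 2419.355ms @ 15/2 + 483.871ms (3/2)

note 8 onset = 3/2b = 483.871ms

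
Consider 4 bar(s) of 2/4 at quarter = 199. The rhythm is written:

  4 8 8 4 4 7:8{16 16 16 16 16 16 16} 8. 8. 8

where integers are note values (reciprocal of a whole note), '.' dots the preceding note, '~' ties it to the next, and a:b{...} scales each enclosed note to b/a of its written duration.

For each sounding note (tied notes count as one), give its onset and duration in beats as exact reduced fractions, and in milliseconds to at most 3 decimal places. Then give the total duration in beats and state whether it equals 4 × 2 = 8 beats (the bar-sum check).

1) 0.0ms=0b +301.508ms=1b
2) 301.508ms=1b +150.754ms=1/2b
3) 452.261ms=3/2b +150.754ms=1/2b
4) 603.015ms=2b +301.508ms=1b
5) 904.523ms=3b +301.508ms=1b
6) 1206.03ms=4b +86.145ms=2/7b
7) 1292.175ms=30/7b +86.145ms=2/7b
8) 1378.32ms=32/7b +86.145ms=2/7b
9) 1464.465ms=34/7b +86.145ms=2/7b
10) 1550.61ms=36/7b +86.145ms=2/7b
11) 1636.755ms=38/7b +86.145ms=2/7b
12) 1722.9ms=40/7b +86.145ms=2/7b
13) 1809.045ms=6b +226.131ms=3/4b
14) 2035.176ms=27/4b +226.131ms=3/4b
15) 2261.307ms=15/2b +150.754ms=1/2b
Σ=8b of 8 (199bpm 2/4) — PASS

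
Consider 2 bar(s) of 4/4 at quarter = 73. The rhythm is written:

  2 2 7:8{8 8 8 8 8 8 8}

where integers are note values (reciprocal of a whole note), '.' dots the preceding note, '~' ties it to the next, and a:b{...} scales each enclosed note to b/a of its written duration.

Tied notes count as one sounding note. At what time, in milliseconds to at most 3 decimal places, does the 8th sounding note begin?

1. 0.0ms @ 0 + 1643.836ms (2)
2. 1643.836ms @ 2 + 1643.836ms (2)
3. 3287.671ms @ 4 + 469.667ms (4/7)
4. 3757.339ms @ 32/7 + 469.667ms (4/7)
5. 4227.006ms @ 36/7 + 469.667ms (4/7)
6. 4696.673ms @ 40/7 + 469.667ms (4/7)
7. 5166.341ms @ 44/7 + 469.667ms (4/7)
8. 5636.008ms @ 48/7 + 469.667ms (4/7)
9. 6105.675ms @ 52/7 + 469.667ms (4/7)

note 8 onset = 48/7b = 5636.008ms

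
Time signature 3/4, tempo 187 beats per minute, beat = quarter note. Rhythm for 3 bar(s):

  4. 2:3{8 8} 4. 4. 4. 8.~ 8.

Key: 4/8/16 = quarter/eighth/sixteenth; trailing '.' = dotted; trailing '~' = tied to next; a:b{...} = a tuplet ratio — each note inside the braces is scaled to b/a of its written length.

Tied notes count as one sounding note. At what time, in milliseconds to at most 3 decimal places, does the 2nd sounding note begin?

1. 0.0ms @ 0 + 481.283ms (3/2)
2. 481.283ms @ 3/2 + 240.642ms (3/4)
3. 721.925ms @ 9/4 + 240.642ms (3/4)
4. 962.567ms @ 3 + 481.283ms (3/2)
5. 1443.85ms @ 9/2 + 481.283ms (3/2)
6. 1925.134ms @ 6 + 481.283ms (3/2)
7. 2406.417ms @ 15/2 + 481.283ms (3/2)

note 2 onset = 3/2b = 481.283ms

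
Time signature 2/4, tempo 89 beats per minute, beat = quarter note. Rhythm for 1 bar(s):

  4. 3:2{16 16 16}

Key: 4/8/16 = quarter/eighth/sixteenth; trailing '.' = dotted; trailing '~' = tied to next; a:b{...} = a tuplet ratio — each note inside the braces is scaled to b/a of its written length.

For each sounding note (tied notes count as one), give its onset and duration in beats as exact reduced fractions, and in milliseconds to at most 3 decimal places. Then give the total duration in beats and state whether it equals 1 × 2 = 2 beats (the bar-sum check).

1) 0.0ms=0b +1011.236ms=3/2b
2) 1011.236ms=3/2b +112.36ms=1/6b
3) 1123.596ms=5/3b +112.36ms=1/6b
4) 1235.955ms=11/6b +112.36ms=1/6b
Σ=2b of 2 (89bpm 2/4) — PASS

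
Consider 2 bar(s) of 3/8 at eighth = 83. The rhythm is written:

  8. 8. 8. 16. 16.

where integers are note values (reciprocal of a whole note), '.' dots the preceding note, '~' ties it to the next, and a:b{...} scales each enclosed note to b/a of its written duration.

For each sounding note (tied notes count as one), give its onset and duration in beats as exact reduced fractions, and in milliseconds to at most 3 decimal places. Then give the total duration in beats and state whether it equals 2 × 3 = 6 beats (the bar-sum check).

1) 0.0ms=0b +1084.337ms=3/2b
2) 1084.337ms=3/2b +1084.337ms=3/2b
3) 2168.675ms=3b +1084.337ms=3/2b
4) 3253.012ms=9/2b +542.169ms=3/4b
5) 3795.181ms=21/4b +542.169ms=3/4b
Σ=6b of 6 (83bpm 3/8) — PASS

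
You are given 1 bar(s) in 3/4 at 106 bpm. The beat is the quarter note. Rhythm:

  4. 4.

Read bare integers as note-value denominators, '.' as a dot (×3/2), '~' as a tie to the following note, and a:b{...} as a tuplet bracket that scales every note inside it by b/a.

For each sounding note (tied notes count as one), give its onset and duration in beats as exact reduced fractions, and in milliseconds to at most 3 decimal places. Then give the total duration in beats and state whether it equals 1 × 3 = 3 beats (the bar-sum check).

1) 0.0ms=0b +849.057ms=3/2b
2) 849.057ms=3/2b +849.057ms=3/2b
Σ=3b of 3 (106bpm 3/4) — PASS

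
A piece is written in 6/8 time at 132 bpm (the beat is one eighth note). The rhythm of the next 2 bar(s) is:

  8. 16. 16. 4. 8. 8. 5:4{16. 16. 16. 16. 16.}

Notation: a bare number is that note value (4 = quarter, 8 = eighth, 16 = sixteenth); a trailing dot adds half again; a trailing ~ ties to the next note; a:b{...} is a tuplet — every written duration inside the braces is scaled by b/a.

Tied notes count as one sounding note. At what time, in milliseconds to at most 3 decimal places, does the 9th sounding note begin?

1. 0.0ms @ 0 + 681.818ms (3/2)
2. 681.818ms @ 3/2 + 340.909ms (3/4)
3. 1022.727ms @ 9/4 + 340.909ms (3/4)
4. 1363.636ms @ 3 + 1363.636ms (3)
5. 2727.273ms @ 6 + 681.818ms (3/2)
6. 3409.091ms @ 15/2 + 681.818ms (3/2)
7. 4090.909ms @ 9 + 272.727ms (3/5)
8. 4363.636ms @ 48/5 + 272.727ms (3/5)
9. 4636.364ms @ 51/5 + 272.727ms (3/5)
10. 4909.091ms @ 54/5 + 272.727ms (3/5)
11. 5181.818ms @ 57/5 + 272.727ms (3/5)

note 9 onset = 51/5b = 4636.364ms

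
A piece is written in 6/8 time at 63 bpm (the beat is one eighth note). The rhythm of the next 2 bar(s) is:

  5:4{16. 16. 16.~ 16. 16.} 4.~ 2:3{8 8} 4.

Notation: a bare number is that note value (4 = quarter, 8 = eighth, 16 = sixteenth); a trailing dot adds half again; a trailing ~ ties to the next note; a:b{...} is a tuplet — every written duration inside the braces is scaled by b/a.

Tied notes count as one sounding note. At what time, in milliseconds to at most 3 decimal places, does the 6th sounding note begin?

note 6 onset = 15/2b = 7142.857ms

1. 0.0ms @ 0 + 571.429ms (3/5)
2. 571.429ms @ 3/5 + 571.429ms (3/5)
3. 1142.857ms @ 6/5 + 1142.857ms (6/5)
4. 2285.714ms @ 12/5 + 571.429ms (3/5)
5. 2857.143ms @ 3 + 4285.714ms (9/2)
6. 7142.857ms @ 15/2 + 1428.571ms (3/2)
7. 8571.429ms @ 9 + 2857.143ms (3)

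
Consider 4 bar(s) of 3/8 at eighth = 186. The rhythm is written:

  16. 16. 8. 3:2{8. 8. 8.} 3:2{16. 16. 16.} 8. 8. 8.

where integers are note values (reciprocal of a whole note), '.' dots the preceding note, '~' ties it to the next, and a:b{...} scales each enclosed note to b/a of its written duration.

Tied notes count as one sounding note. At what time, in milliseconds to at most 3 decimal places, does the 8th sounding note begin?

note 8 onset = 13/2b = 2096.774ms

1. 0.0ms @ 0 + 241.935ms (3/4)
2. 241.935ms @ 3/4 + 241.935ms (3/4)
3. 483.871ms @ 3/2 + 483.871ms (3/2)
4. 967.742ms @ 3 + 322.581ms (1)
5. 1290.323ms @ 4 + 322.581ms (1)
6. 1612.903ms @ 5 + 322.581ms (1)
7. 1935.484ms @ 6 + 161.29ms (1/2)
8. 2096.774ms @ 13/2 + 161.29ms (1/2)
9. 2258.065ms @ 7 + 161.29ms (1/2)
10. 2419.355ms @ 15/2 + 483.871ms (3/2)
11. 2903.226ms @ 9 + 483.871ms (3/2)
12. 3387.097ms @ 21/2 + 483.871ms (3/2)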